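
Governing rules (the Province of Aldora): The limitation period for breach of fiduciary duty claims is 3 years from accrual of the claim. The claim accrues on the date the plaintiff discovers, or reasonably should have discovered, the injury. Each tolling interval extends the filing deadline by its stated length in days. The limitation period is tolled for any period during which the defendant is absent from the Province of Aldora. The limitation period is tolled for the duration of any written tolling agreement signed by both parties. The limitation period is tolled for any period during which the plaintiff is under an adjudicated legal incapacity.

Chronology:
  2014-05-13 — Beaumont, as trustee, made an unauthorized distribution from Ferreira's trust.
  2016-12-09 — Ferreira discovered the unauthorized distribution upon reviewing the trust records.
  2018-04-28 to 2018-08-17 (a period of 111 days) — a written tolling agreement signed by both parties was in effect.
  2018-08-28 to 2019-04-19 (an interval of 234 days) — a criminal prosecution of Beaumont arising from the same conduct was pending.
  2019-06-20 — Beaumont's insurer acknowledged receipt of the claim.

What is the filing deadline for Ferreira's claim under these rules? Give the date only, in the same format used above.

2020-03-29

The claim did not accrue until Ferreira discovered the injury on 2016-12-09; the 2014-05-13 act date does not start the clock under the stated rule.
Adding the 3 years base period to 2016-12-09 gives a deadline of 2019-12-09, before any tolling.
Because the written tolling agreement ran from 2018-04-28 to 2018-08-17, the deadline is extended by 111 days to 2020-03-29.
Although a criminal prosecution ran from 2018-08-28 to 2019-04-19, the stated rules do not make that a tolling event, so it is disregarded.
Nothing else in the chronology tolls or restarts the period.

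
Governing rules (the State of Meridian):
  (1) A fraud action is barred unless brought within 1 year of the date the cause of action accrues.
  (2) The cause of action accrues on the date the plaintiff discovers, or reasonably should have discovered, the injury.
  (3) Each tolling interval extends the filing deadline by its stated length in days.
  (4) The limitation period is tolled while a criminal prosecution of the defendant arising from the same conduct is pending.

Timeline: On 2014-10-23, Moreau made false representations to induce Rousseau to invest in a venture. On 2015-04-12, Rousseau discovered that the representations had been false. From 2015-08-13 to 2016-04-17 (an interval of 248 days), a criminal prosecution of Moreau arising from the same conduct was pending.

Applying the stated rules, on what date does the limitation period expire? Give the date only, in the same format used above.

Accrual is tied to discovery, so the period began on 2015-04-12 rather than on 2014-10-23 when the act occurred.
Adding the 1 year base period to 2015-04-12 gives a deadline of 2016-04-12, before any tolling.
Because the pending criminal prosecution ran from 2015-08-13 to 2016-04-17, the deadline is extended by 248 days to 2016-12-16.

2016-12-16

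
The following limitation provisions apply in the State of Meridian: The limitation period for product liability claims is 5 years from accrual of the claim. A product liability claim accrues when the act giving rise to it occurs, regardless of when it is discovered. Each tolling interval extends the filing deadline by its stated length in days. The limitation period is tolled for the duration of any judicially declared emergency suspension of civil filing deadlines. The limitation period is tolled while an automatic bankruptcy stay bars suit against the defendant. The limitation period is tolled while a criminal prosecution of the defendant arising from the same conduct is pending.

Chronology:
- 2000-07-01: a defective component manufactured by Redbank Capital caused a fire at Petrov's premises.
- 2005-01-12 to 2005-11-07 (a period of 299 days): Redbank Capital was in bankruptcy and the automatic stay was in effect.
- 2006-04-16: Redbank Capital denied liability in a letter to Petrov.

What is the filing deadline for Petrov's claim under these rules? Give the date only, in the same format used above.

The claim accrued on 2000-07-01, the date of the act.
The untolled deadline — 5 years after 2000-07-01 — is 2005-07-01.
Because the automatic bankruptcy stay ran from 2005-01-12 to 2005-11-07, the deadline is extended by 299 days to 2006-04-26.
Nothing else in the chronology tolls or restarts the period.

2006-04-26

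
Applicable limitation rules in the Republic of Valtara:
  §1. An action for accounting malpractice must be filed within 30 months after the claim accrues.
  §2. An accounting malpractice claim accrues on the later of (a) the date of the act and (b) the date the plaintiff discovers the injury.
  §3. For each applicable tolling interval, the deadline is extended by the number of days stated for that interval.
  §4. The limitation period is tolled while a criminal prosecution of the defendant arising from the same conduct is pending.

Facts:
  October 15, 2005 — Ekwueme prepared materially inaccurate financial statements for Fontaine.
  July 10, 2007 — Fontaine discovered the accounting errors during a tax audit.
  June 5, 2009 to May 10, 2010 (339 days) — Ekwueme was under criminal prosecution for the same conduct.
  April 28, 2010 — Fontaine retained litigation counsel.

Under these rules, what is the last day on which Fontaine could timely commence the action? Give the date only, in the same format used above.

The claim accrued on July 10, 2007 — the later of the October 15, 2005 act and the July 10, 2007 discovery.
30 months from July 10, 2007 is January 10, 2010.
The period was tolled for 339 days by the pending criminal prosecution (June 5, 2009 to May 10, 2010), pushing the deadline to December 15, 2010.
None of the other events listed affects the running of the period under the stated rules.

December 15, 2010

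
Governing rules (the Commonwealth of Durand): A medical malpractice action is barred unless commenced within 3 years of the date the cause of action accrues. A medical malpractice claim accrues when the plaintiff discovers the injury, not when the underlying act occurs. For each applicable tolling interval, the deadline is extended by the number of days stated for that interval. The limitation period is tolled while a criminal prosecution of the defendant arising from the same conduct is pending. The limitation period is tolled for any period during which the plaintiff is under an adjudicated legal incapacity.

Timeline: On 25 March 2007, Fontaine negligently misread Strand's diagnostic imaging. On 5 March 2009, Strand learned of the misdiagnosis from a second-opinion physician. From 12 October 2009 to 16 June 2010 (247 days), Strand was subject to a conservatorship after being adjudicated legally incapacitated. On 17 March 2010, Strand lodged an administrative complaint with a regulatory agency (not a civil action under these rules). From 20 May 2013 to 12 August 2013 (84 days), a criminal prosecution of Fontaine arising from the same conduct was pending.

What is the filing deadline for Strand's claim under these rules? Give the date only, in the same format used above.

The claim did not accrue until Strand discovered the injury on 5 March 2009; the 25 March 2007 act date does not start the clock under the stated rule.
Adding the 3 years base period to 5 March 2009 gives a deadline of 5 March 2012, before any tolling.
Because the plaintiff's legal incapacity ran from 12 October 2009 to 16 June 2010, the deadline is extended by 247 days to 7 November 2012.
By the time the pending criminal prosecution began on 20 May 2013, the limitation period had already expired on 7 November 2012; that interval cannot revive it.
Nothing else in the chronology tolls or restarts the period.

7 November 2012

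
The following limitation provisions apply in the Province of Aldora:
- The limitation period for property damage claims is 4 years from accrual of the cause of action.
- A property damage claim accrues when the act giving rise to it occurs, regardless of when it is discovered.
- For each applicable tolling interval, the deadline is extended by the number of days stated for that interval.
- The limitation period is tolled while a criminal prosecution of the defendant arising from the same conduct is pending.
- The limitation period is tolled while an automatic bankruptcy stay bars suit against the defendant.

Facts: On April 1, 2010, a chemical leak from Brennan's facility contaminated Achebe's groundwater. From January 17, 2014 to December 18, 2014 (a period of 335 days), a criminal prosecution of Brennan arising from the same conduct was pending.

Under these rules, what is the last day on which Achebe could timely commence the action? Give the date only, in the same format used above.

March 2, 2015

The cause of action accrued on April 1, 2010, the date of the act.
Adding the 4 years base period to April 1, 2010 gives a deadline of April 1, 2014, before any tolling.
The period was tolled for 335 days by the pending criminal prosecution (January 17, 2014 to December 18, 2014), pushing the deadline to March 2, 2015.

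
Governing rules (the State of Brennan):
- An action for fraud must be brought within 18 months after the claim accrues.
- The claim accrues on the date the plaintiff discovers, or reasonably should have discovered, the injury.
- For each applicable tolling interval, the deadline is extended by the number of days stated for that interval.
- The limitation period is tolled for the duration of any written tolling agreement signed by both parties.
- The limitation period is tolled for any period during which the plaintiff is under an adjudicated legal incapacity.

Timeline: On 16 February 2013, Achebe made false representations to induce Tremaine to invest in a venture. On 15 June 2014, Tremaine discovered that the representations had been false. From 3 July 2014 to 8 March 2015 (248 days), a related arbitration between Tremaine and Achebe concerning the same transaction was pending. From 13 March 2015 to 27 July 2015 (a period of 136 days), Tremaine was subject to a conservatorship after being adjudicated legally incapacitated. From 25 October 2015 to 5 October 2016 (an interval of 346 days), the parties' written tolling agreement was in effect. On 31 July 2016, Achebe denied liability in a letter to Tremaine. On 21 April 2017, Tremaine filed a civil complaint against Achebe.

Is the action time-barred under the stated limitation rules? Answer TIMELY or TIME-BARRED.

TIME-BARRED

The claim did not accrue until Tremaine discovered the injury on 15 June 2014; the 16 February 2013 act date does not start the clock under the stated rule.
18 months from 15 June 2014 is 15 December 2015.
Because the plaintiff's legal incapacity ran from 13 March 2015 to 27 July 2015, the deadline is extended by 136 days to 29 April 2016.
The written tolling agreement from 25 October 2015 to 5 October 2016 tolled the period for 346 days, extending the deadline to 10 April 2017.
The pending related arbitration from 3 July 2014 to 8 March 2015 does not toll the period, because no stated rule makes a pending arbitration a tolling event.
None of the other events listed affects the running of the period under the stated rules.
The 21 April 2017 filing falls after the 10 April 2017 deadline; the claim is time-barred.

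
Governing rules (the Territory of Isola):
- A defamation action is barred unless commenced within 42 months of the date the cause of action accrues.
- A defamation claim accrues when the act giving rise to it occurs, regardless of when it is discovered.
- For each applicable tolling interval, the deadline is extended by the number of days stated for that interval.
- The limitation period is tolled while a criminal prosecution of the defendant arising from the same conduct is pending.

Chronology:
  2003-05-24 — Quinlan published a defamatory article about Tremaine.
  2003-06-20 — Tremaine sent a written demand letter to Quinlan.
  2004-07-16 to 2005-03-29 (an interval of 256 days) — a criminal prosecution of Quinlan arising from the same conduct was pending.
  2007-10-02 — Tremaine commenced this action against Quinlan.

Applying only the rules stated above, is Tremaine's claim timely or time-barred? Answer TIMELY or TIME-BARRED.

TIME-BARRED

The limitation period began to run on 2003-05-24.
Adding the 42 months base period to 2003-05-24 gives a deadline of 2006-11-24, before any tolling.
The period was tolled for 256 days by the pending criminal prosecution (2004-07-16 to 2005-03-29), pushing the deadline to 2007-08-07.
Nothing else in the chronology tolls or restarts the period.
The 2007-10-02 filing falls after the 2007-08-07 deadline; the claim is time-barred.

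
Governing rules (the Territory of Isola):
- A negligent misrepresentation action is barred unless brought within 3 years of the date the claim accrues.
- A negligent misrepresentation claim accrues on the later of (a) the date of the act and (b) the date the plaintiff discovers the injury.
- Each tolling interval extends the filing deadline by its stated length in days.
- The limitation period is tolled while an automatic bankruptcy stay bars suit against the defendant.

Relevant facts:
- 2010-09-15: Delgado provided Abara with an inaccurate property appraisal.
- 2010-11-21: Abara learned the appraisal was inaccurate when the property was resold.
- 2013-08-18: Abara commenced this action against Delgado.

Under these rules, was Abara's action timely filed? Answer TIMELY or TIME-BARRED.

The claim accrued on 2010-11-21 — the later of the 2010-09-15 act and the 2010-11-21 discovery.
3 years from 2010-11-21 is 2013-11-21.
Abara filed on 2013-08-18, before the 2013-11-21 deadline, so the action is timely.

TIMELY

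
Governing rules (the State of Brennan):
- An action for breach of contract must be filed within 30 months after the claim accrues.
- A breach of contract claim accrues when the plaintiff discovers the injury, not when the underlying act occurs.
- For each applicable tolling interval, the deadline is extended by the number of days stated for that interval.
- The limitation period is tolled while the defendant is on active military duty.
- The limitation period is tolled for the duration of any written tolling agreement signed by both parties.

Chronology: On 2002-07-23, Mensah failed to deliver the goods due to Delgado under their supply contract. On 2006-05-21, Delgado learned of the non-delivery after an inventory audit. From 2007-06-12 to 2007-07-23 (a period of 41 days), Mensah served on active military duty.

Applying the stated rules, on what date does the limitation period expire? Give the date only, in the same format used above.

Under the discovery rule, the claim accrued on 2006-05-21, when Delgado discovered the injury — not on the 2002-07-23 date of the underlying act.
30 months from 2006-05-21 is 2008-11-21.
The period was tolled for 41 days by the defendant's active military service (2007-06-12 to 2007-07-23), pushing the deadline to 2009-01-01.

2009-01-01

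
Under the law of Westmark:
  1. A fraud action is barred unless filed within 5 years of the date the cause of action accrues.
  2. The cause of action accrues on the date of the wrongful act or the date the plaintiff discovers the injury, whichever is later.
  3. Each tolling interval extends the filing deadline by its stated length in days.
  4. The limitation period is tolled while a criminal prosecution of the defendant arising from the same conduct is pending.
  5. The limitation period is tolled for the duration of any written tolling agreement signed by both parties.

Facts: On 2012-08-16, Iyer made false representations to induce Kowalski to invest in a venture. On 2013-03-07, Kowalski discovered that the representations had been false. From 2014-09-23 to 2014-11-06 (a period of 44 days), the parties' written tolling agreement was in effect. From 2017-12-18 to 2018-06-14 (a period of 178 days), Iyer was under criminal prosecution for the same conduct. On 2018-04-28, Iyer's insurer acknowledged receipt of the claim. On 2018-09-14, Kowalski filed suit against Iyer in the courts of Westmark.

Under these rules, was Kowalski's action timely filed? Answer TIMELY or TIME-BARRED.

The claim accrued on 2013-03-07 — the later of the 2012-08-16 act and the 2013-03-07 discovery.
The untolled deadline — 5 years after 2013-03-07 — is 2018-03-07.
Because the written tolling agreement ran from 2014-09-23 to 2014-11-06, the deadline is extended by 44 days to 2018-04-20.
The period was tolled for 178 days by the pending criminal prosecution (2017-12-18 to 2018-06-14), pushing the deadline to 2018-10-15.
None of the other events listed affects the running of the period under the stated rules.
Filing on 2018-09-14 beat the 2018-10-15 deadline — the action is timely.

TIMELY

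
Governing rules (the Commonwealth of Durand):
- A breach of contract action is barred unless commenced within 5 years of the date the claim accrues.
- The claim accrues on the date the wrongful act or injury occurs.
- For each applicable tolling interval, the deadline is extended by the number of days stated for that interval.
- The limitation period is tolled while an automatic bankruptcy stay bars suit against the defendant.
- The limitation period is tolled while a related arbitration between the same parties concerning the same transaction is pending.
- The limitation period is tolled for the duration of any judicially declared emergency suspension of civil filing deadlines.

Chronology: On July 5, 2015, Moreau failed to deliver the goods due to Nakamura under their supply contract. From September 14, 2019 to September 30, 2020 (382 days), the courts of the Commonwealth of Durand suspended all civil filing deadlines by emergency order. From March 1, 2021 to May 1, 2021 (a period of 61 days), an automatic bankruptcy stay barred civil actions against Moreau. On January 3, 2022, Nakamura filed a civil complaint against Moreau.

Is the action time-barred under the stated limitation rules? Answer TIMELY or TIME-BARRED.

TIME-BARRED

The claim accrued on July 5, 2015, when the wrongful act occurred.
5 years from July 5, 2015 is July 5, 2020.
The period was tolled for 382 days by the emergency suspension of filing deadlines (September 14, 2019 to September 30, 2020), pushing the deadline to July 22, 2021.
The automatic bankruptcy stay from March 1, 2021 to May 1, 2021 tolled the period for 61 days, extending the deadline to September 21, 2021.
Filing on January 3, 2022 missed the September 21, 2021 deadline — the action is time-barred.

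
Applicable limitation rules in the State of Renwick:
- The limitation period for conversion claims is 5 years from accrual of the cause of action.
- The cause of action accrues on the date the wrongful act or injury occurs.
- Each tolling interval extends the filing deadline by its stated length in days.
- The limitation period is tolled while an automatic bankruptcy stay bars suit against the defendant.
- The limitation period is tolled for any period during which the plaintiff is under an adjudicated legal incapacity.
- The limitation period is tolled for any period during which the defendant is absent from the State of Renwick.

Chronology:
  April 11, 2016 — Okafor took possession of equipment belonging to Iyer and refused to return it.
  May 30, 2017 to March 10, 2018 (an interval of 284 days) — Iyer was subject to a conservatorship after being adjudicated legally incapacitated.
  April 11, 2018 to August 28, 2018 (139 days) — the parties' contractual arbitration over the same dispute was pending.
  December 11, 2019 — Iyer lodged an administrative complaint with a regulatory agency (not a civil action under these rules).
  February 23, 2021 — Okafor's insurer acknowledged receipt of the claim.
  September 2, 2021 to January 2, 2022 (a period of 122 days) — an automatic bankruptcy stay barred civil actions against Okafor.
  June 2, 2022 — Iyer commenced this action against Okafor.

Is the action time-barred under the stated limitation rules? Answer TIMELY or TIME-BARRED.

The claim accrued on April 11, 2016, when the wrongful act occurred.
Adding the 5 years base period to April 11, 2016 gives a deadline of April 11, 2021, before any tolling.
Because the plaintiff's legal incapacity ran from May 30, 2017 to March 10, 2018, the deadline is extended by 284 days to January 20, 2022.
Because the automatic bankruptcy stay ran from September 2, 2021 to January 2, 2022, the deadline is extended by 122 days to May 22, 2022.
The pending related arbitration from April 11, 2018 to August 28, 2018 does not toll the period, because no stated rule makes a pending arbitration a tolling event.
None of the other events listed affects the running of the period under the stated rules.
The June 2, 2022 filing falls after the May 22, 2022 deadline; the claim is time-barred.

TIME-BARRED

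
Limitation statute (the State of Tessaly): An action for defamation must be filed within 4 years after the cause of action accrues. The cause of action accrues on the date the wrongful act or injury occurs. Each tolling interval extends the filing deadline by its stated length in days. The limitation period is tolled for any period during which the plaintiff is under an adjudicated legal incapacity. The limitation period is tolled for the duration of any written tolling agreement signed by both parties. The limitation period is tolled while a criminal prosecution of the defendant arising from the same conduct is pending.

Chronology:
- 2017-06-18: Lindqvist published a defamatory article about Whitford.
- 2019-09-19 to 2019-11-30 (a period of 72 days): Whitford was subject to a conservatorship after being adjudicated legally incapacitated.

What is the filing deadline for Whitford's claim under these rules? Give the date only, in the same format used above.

2021-08-29

The limitation period began to run on 2017-06-18.
4 years from 2017-06-18 is 2021-06-18.
The plaintiff's legal incapacity from 2019-09-19 to 2019-11-30 tolled the period for 72 days, extending the deadline to 2021-08-29.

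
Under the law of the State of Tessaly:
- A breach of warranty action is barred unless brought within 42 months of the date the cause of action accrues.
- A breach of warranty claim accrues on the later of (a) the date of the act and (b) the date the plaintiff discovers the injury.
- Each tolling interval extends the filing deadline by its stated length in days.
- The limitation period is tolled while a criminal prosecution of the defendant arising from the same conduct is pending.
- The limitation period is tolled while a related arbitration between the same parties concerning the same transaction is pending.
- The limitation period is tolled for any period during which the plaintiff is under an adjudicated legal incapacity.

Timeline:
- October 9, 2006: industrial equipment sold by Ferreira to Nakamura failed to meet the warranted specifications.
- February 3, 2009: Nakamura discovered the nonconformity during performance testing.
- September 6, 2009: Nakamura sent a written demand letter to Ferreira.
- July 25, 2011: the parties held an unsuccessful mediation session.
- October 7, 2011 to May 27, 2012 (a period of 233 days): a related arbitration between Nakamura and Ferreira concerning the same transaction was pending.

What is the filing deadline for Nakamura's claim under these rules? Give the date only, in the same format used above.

March 24, 2013

Because discovery on February 3, 2009 post-dates the October 9, 2006 act, accrual under the later-of rule falls on February 3, 2009.
42 months from February 3, 2009 is August 3, 2012.
Because the pending related arbitration ran from October 7, 2011 to May 27, 2012, the deadline is extended by 233 days to March 24, 2013.
Nothing else in the chronology tolls or restarts the period.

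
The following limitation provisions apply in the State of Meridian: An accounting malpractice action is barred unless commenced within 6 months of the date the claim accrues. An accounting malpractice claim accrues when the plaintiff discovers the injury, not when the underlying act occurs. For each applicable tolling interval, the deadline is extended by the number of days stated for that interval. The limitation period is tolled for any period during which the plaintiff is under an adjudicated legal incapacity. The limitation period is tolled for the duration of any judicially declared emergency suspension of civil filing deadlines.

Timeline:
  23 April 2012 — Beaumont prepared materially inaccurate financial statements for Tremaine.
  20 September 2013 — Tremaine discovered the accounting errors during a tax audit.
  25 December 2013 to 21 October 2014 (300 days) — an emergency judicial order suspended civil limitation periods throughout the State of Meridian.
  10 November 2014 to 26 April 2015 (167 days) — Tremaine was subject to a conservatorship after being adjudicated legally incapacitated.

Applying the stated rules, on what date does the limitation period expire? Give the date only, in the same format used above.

30 June 2015

Under the discovery rule, the claim accrued on 20 September 2013, when Tremaine discovered the injury — not on the 23 April 2012 date of the underlying act.
The untolled deadline — 6 months after 20 September 2013 — is 20 March 2014.
The emergency suspension of filing deadlines from 25 December 2013 to 21 October 2014 tolled the period for 300 days, extending the deadline to 14 January 2015.
The period was tolled for 167 days by the plaintiff's legal incapacity (10 November 2014 to 26 April 2015), pushing the deadline to 30 June 2015.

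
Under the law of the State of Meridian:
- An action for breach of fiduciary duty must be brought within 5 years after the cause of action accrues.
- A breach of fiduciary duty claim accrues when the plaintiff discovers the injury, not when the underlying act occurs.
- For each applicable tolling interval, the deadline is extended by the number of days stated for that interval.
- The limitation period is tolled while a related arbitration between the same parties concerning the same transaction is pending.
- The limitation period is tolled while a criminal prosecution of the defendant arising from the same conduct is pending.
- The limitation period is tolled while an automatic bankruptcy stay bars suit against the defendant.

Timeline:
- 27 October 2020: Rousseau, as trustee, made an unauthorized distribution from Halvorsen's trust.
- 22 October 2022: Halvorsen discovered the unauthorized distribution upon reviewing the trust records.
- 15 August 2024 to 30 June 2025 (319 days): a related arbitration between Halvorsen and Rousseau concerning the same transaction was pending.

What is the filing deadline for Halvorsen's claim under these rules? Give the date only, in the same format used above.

5 September 2028

The claim did not accrue until Halvorsen discovered the injury on 22 October 2022; the 27 October 2020 act date does not start the clock under the stated rule.
The untolled deadline — 5 years after 22 October 2022 — is 22 October 2027.
The period was tolled for 319 days by the pending related arbitration (15 August 2024 to 30 June 2025), pushing the deadline to 5 September 2028.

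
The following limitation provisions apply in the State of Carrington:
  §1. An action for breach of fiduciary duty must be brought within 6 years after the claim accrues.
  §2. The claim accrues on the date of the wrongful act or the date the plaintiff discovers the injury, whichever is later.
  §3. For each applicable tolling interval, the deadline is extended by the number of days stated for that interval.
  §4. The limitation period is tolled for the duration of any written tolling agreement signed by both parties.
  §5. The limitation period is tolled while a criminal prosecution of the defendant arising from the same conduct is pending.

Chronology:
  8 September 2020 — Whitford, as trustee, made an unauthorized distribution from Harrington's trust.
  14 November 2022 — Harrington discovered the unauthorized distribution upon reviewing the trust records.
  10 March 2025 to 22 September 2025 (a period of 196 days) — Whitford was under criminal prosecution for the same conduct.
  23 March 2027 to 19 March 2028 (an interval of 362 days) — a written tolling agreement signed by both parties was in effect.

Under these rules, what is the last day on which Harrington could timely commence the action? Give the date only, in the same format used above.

26 May 2030

Because discovery on 14 November 2022 post-dates the 8 September 2020 act, accrual under the later-of rule falls on 14 November 2022.
Adding the 6 years base period to 14 November 2022 gives a deadline of 14 November 2028, before any tolling.
The period was tolled for 196 days by the pending criminal prosecution (10 March 2025 to 22 September 2025), pushing the deadline to 29 May 2029.
The written tolling agreement from 23 March 2027 to 19 March 2028 tolled the period for 362 days, extending the deadline to 26 May 2030.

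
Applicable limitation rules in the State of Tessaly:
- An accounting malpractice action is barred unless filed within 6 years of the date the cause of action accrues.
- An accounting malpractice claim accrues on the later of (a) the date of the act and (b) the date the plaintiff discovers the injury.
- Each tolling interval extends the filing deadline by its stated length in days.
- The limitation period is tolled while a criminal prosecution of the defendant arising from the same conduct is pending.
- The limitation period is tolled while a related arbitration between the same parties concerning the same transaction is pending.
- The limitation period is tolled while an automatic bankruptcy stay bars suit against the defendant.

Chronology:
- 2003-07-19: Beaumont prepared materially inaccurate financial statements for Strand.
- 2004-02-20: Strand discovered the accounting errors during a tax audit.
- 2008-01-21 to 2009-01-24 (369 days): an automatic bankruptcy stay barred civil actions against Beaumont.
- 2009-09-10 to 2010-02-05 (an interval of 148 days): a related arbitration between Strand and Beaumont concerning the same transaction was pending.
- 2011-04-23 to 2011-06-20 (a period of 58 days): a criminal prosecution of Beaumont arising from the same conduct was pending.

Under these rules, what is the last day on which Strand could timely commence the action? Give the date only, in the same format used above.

2011-09-18

Because discovery on 2004-02-20 post-dates the 2003-07-19 act, accrual under the later-of rule falls on 2004-02-20.
Adding the 6 years base period to 2004-02-20 gives a deadline of 2010-02-20, before any tolling.
Because the automatic bankruptcy stay ran from 2008-01-21 to 2009-01-24, the deadline is extended by 369 days to 2011-02-24.
The period was tolled for 148 days by the pending related arbitration (2009-09-10 to 2010-02-05), pushing the deadline to 2011-07-22.
The pending criminal prosecution from 2011-04-23 to 2011-06-20 tolled the period for 58 days, extending the deadline to 2011-09-18.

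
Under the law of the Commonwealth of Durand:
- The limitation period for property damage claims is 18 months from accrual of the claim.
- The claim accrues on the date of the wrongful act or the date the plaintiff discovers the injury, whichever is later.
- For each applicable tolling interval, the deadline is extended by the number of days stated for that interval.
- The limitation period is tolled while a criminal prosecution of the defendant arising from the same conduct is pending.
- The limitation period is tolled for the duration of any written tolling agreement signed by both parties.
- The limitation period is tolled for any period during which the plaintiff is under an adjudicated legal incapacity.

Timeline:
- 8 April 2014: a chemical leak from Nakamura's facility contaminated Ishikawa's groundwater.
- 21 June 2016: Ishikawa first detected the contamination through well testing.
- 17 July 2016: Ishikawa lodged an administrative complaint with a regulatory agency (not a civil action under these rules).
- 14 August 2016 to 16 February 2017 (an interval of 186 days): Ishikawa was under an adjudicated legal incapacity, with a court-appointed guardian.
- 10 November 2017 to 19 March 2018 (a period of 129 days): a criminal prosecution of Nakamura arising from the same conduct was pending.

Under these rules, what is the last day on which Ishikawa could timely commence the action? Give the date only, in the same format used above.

1 November 2018

Because discovery on 21 June 2016 post-dates the 8 April 2014 act, accrual under the later-of rule falls on 21 June 2016.
Adding the 18 months base period to 21 June 2016 gives a deadline of 21 December 2017, before any tolling.
The period was tolled for 186 days by the plaintiff's legal incapacity (14 August 2016 to 16 February 2017), pushing the deadline to 25 June 2018.
Because the pending criminal prosecution ran from 10 November 2017 to 19 March 2018, the deadline is extended by 129 days to 1 November 2018.
Nothing else in the chronology tolls or restarts the period.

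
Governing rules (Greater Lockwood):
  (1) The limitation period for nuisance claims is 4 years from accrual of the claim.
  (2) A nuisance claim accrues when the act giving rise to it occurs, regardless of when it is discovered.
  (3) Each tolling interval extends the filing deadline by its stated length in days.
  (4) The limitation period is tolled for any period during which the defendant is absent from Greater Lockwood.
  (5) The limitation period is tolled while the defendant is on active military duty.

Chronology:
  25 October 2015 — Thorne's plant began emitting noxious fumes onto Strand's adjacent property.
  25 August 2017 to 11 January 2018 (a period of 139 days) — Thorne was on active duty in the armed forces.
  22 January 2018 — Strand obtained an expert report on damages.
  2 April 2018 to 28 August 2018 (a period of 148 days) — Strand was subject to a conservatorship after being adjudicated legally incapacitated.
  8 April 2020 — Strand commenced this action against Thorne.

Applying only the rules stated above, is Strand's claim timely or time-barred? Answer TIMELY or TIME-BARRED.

The claim accrued on 25 October 2015, when the wrongful act occurred.
The untolled deadline — 4 years after 25 October 2015 — is 25 October 2019.
Because the defendant's active military service ran from 25 August 2017 to 11 January 2018, the deadline is extended by 139 days to 12 March 2020.
The plaintiff's legal incapacity from 2 April 2018 to 28 August 2018 does not toll the period, because no stated rule makes the plaintiff's incapacity a tolling event.
None of the other events listed affects the running of the period under the stated rules.
Strand filed on 8 April 2020, after the 12 March 2020 deadline, so the action is time-barred.

TIME-BARRED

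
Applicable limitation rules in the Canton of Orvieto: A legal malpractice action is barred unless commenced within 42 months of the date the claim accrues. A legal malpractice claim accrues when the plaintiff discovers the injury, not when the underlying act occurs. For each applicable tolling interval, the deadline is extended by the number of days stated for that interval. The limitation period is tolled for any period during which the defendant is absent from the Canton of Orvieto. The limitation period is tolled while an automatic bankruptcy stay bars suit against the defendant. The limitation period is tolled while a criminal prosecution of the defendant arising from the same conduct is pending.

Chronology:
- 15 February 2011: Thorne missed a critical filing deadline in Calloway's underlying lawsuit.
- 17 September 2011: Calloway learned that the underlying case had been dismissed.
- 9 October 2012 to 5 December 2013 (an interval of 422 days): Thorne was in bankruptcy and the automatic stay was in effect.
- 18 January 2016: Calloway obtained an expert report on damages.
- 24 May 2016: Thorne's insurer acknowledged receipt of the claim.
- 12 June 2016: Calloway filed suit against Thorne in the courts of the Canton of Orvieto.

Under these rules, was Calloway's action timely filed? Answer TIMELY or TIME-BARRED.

TIME-BARRED

Under the discovery rule, the claim accrued on 17 September 2011, when Calloway discovered the injury — not on the 15 February 2011 date of the underlying act.
The untolled deadline — 42 months after 17 September 2011 — is 17 March 2015.
Because the automatic bankruptcy stay ran from 9 October 2012 to 5 December 2013, the deadline is extended by 422 days to 12 May 2016.
The other events in the timeline have no effect on the limitation period under the stated rules.
The 12 June 2016 filing falls after the 12 May 2016 deadline; the claim is time-barred.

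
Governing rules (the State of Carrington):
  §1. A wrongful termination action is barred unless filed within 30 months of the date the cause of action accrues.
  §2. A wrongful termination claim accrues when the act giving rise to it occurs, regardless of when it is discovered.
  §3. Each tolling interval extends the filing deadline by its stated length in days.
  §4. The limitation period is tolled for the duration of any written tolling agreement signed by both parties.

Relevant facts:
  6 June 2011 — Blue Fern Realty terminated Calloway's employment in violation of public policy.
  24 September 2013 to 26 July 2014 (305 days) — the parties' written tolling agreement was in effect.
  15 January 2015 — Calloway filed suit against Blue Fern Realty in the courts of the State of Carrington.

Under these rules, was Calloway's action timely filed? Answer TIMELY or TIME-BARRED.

The limitation period began to run on 6 June 2011.
30 months from 6 June 2011 is 6 December 2013.
Because the written tolling agreement ran from 24 September 2013 to 26 July 2014, the deadline is extended by 305 days to 7 October 2014.
Filing on 15 January 2015 missed the 7 October 2014 deadline — the action is time-barred.

TIME-BARRED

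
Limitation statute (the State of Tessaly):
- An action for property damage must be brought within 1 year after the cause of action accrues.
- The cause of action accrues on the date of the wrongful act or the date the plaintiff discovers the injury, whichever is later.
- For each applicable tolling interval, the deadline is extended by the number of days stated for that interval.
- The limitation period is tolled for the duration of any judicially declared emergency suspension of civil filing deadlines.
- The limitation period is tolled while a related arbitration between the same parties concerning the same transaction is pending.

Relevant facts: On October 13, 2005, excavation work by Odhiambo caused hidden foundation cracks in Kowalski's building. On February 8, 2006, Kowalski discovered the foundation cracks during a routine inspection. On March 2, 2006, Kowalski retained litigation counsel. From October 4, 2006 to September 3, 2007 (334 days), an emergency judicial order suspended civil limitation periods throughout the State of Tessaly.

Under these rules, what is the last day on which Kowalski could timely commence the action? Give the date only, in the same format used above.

Because discovery on February 8, 2006 post-dates the October 13, 2005 act, accrual under the later-of rule falls on February 8, 2006.
The untolled deadline — 1 year after February 8, 2006 — is February 8, 2007.
The period was tolled for 334 days by the emergency suspension of filing deadlines (October 4, 2006 to September 3, 2007), pushing the deadline to January 8, 2008.
None of the other events listed affects the running of the period under the stated rules.

January 8, 2008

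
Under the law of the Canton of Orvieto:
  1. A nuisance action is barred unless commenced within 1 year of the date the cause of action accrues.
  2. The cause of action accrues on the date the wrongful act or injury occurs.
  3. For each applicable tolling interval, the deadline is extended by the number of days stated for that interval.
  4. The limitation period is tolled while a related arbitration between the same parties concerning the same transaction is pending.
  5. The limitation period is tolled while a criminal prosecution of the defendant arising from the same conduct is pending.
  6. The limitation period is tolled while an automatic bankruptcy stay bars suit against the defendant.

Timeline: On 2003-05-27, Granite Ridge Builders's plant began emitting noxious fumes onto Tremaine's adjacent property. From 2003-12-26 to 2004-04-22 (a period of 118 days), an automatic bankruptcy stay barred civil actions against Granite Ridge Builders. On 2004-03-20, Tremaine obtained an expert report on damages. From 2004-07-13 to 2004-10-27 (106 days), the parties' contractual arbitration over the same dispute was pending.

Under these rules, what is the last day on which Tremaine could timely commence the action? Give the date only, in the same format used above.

The claim accrued on 2003-05-27, when the wrongful act occurred.
The untolled deadline — 1 year after 2003-05-27 — is 2004-05-27.
Because the automatic bankruptcy stay ran from 2003-12-26 to 2004-04-22, the deadline is extended by 118 days to 2004-09-22.
The pending related arbitration from 2004-07-13 to 2004-10-27 tolled the period for 106 days, extending the deadline to 2005-01-06.
Nothing else in the chronology tolls or restarts the period.

2005-01-06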